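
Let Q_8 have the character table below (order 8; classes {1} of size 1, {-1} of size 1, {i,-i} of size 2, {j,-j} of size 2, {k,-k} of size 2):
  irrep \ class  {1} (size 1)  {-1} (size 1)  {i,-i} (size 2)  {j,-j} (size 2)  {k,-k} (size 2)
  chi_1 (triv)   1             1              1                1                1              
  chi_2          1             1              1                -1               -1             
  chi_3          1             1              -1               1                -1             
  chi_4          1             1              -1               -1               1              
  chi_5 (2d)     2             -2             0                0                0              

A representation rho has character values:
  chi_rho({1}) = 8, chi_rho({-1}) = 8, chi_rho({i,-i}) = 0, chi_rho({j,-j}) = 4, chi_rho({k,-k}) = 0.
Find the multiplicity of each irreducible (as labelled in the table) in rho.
Multiplicities: chi_1: 3, chi_2: 1, chi_3: 3, chi_4: 1, chi_5: 0.

Justification: Use <chi_rho, chi> = (1/|G|) sum_C |C| * chi_rho(C) * conj(chi(C)) with |G| = 8 for each irreducible chi in the table:
  <chi_rho, chi_1> = (1/8)[1*(8)*conj(1) + 1*(8)*conj(1) + 2*(0)*conj(1) + 2*(4)*conj(1) + 2*(0)*conj(1)]
      = (1/8)[(8) + (8) + (0) + (8) + (0)] = 24/8 = 3
  <chi_rho, chi_2> = (1/8)[1*(8)*conj(1) + 1*(8)*conj(1) + 2*(0)*conj(1) + 2*(4)*conj(-1) + 2*(0)*conj(-1)]
      = (1/8)[(8) + (8) + (0) + (-8) + (0)] = 8/8 = 1
  <chi_rho, chi_3> = (1/8)[1*(8)*conj(1) + 1*(8)*conj(1) + 2*(0)*conj(-1) + 2*(4)*conj(1) + 2*(0)*conj(-1)]
      = (1/8)[(8) + (8) + (0) + (8) + (0)] = 24/8 = 3
  <chi_rho, chi_4> = (1/8)[1*(8)*conj(1) + 1*(8)*conj(1) + 2*(0)*conj(-1) + 2*(4)*conj(-1) + 2*(0)*conj(1)]
      = (1/8)[(8) + (8) + (0) + (-8) + (0)] = 8/8 = 1
  <chi_rho, chi_5> = (1/8)[1*(8)*conj(2) + 1*(8)*conj(-2) + 2*(0)*conj(0) + 2*(4)*conj(0) + 2*(0)*conj(0)]
      = (1/8)[(16) + (-16) + (0) + (0) + (0)] = 0/8 = 0
Dimension check: dim(rho) = sum (mult * dim) = 3*1 + 1*1 + 3*1 + 1*1 + 0*2 = 8 = chi_rho(e) = 8.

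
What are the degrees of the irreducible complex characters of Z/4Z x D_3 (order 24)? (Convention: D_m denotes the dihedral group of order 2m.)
Dimensions: 1, 1, 1, 1, 1, 1, 1, 1, 2, 2, 2, 2

Reasoning: There are 12 irreducibles (= number of conjugacy classes). Their dimensions d_i satisfy sum d_i^2 = |G| = 24: 1 + 1 + 1 + 1 + 1 + 1 + 1 + 1 + 4 + 4 + 4 + 4 = 24. (For the product with Z/4Z: each of the 4 1-dim characters of Z/4Z tensors with each irrep of D_3, giving 4 copies of each D_3-dimension.)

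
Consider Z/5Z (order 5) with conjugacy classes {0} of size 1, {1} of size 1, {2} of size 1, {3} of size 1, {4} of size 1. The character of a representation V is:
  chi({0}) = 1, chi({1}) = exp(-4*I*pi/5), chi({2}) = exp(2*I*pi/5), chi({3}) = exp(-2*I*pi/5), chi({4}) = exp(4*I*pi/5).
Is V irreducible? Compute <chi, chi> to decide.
Irreducible: <chi, chi> = 1.

Working: <chi, chi> = (1/|G|) sum_C |C| * |chi(C)|^2 = (1/5)[1*|1|^2 + 1*|exp(-4*I*pi/5)|^2 + 1*|exp(2*I*pi/5)|^2 + 1*|exp(-2*I*pi/5)|^2 + 1*|exp(4*I*pi/5)|^2]
  = (1/5)[(1) + (1) + (1) + (1) + (1)] = 5/5 = 1.
(Exp terms are combined using exp(i*s)*conj(exp(i*t)) = exp(i*(s-t)), and sums of them are collapsed using the identity that for every m > 1 the m distinct m-th roots of unity sum to 0, e.g. 1 + exp(2*I*pi/3) + exp(-2*I*pi/3) = 0.)
A character is irreducible iff <chi, chi> = 1, so this representation is irreducible.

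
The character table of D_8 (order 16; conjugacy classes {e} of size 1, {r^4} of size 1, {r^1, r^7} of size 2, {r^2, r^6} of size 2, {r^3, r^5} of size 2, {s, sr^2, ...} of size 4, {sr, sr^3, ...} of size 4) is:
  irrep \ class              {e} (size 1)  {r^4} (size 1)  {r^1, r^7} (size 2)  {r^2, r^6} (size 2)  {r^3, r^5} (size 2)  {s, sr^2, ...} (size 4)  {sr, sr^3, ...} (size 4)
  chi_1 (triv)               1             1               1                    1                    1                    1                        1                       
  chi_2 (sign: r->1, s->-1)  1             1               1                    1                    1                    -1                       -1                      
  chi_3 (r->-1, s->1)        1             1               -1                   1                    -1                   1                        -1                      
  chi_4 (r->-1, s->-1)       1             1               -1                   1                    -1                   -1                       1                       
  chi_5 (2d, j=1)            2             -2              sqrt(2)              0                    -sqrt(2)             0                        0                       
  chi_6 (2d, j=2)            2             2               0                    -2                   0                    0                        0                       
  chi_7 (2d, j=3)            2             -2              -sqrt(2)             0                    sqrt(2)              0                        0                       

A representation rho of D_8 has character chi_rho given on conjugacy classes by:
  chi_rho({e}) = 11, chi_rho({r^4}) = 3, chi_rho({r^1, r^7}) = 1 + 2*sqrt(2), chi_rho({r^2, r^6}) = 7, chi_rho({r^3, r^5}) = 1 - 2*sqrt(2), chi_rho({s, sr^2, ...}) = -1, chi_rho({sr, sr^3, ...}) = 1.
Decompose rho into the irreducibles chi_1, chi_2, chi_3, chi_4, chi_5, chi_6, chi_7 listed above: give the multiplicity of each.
Multiplicities: chi_1: 2, chi_2: 2, chi_3: 1, chi_4: 2, chi_5: 2, chi_6: 0, chi_7: 0.

Explanation: Use <chi_rho, chi> = (1/|G|) sum_C |C| * chi_rho(C) * conj(chi(C)) with |G| = 16 for each irreducible chi in the table:
  <chi_rho, chi_1> = (1/16)[1*(11)*conj(1) + 1*(3)*conj(1) + 2*(1 + 2*sqrt(2))*conj(1) + 2*(7)*conj(1) + 2*(1 - 2*sqrt(2))*conj(1) + 4*(-1)*conj(1) + 4*(1)*conj(1)]
      = (1/16)[(11) + (3) + (2 + 4*sqrt(2)) + (14) + (2 - 4*sqrt(2)) + (-4) + (4)] = 32/16 = 2
  <chi_rho, chi_2> = (1/16)[1*(11)*conj(1) + 1*(3)*conj(1) + 2*(1 + 2*sqrt(2))*conj(1) + 2*(7)*conj(1) + 2*(1 - 2*sqrt(2))*conj(1) + 4*(-1)*conj(-1) + 4*(1)*conj(-1)]
      = (1/16)[(11) + (3) + (2 + 4*sqrt(2)) + (14) + (2 - 4*sqrt(2)) + (4) + (-4)] = 32/16 = 2
  <chi_rho, chi_3> = (1/16)[1*(11)*conj(1) + 1*(3)*conj(1) + 2*(1 + 2*sqrt(2))*conj(-1) + 2*(7)*conj(1) + 2*(1 - 2*sqrt(2))*conj(-1) + 4*(-1)*conj(1) + 4*(1)*conj(-1)]
      = (1/16)[(11) + (3) + (-4*sqrt(2) - 2) + (14) + (-2 + 4*sqrt(2)) + (-4) + (-4)] = 16/16 = 1
  <chi_rho, chi_4> = (1/16)[1*(11)*conj(1) + 1*(3)*conj(1) + 2*(1 + 2*sqrt(2))*conj(-1) + 2*(7)*conj(1) + 2*(1 - 2*sqrt(2))*conj(-1) + 4*(-1)*conj(-1) + 4*(1)*conj(1)]
      = (1/16)[(11) + (3) + (-4*sqrt(2) - 2) + (14) + (-2 + 4*sqrt(2)) + (4) + (4)] = 32/16 = 2
  <chi_rho, chi_5> = (1/16)[1*(11)*conj(2) + 1*(3)*conj(-2) + 2*(1 + 2*sqrt(2))*conj(sqrt(2)) + 2*(7)*conj(0) + 2*(1 - 2*sqrt(2))*conj(-sqrt(2)) + 4*(-1)*conj(0) + 4*(1)*conj(0)]
      = (1/16)[(22) + (-6) + (2*sqrt(2) + 8) + (0) + (8 - 2*sqrt(2)) + (0) + (0)] = 32/16 = 2
  <chi_rho, chi_6> = (1/16)[1*(11)*conj(2) + 1*(3)*conj(2) + 2*(1 + 2*sqrt(2))*conj(0) + 2*(7)*conj(-2) + 2*(1 - 2*sqrt(2))*conj(0) + 4*(-1)*conj(0) + 4*(1)*conj(0)]
      = (1/16)[(22) + (6) + (0) + (-28) + (0) + (0) + (0)] = 0/16 = 0
  <chi_rho, chi_7> = (1/16)[1*(11)*conj(2) + 1*(3)*conj(-2) + 2*(1 + 2*sqrt(2))*conj(-sqrt(2)) + 2*(7)*conj(0) + 2*(1 - 2*sqrt(2))*conj(sqrt(2)) + 4*(-1)*conj(0) + 4*(1)*conj(0)]
      = (1/16)[(22) + (-6) + (-8 - 2*sqrt(2)) + (0) + (-8 + 2*sqrt(2)) + (0) + (0)] = 0/16 = 0
Dimension check: dim(rho) = sum (mult * dim) = 2*1 + 2*1 + 1*1 + 2*1 + 2*2 + 0*2 + 0*2 = 11 = chi_rho(e) = 11.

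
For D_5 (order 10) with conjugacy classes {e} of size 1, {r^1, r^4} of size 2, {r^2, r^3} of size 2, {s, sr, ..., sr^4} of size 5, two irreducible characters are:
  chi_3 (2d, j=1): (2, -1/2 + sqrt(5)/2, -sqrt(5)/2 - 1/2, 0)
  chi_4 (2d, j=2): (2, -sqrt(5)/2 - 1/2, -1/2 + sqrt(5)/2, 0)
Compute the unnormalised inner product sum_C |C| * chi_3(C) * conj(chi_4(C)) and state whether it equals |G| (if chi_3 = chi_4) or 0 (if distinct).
Sum = 0; so <chi_3, chi_4> = 0 (distinct irreducibles are orthogonal).

Working: Compute term by term over conjugacy classes (|C| * chi_3(C) * conj(chi_4(C))):
  1*(2)*conj(2) + 2*(-1/2 + sqrt(5)/2)*conj(-sqrt(5)/2 - 1/2) + 2*(-sqrt(5)/2 - 1/2)*conj(-1/2 + sqrt(5)/2) + 5*(0)*conj(0)
  = (4) + (-2) + (-2) + (0)
  = 0.
Dividing by |G| = 10 gives 0/10 = 0, matching the row-orthogonality relation <chi_3, chi_4> = [chi_3 = chi_4].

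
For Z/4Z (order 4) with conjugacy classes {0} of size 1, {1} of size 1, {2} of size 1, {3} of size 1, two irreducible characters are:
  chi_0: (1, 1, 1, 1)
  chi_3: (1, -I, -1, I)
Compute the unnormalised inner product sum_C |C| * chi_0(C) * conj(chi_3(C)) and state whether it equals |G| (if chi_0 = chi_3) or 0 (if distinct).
Sum = 0; so <chi_0, chi_3> = 0 (distinct irreducibles are orthogonal).

Details: Compute term by term over conjugacy classes (|C| * chi_0(C) * conj(chi_3(C))):
  1*(1)*conj(1) + 1*(1)*conj(-I) + 1*(1)*conj(-1) + 1*(1)*conj(I)
  = (1) + (I) + (-1) + (-I)
  = 0.
(Exp terms are combined using exp(i*s)*conj(exp(i*t)) = exp(i*(s-t)), and sums of them are collapsed using the identity that for every m > 1 the m distinct m-th roots of unity sum to 0, e.g. 1 + exp(2*I*pi/3) + exp(-2*I*pi/3) = 0.)
Dividing by |G| = 4 gives 0/4 = 0, matching the row-orthogonality relation <chi_0, chi_3> = [chi_0 = chi_3].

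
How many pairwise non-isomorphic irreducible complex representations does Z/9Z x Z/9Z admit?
81

The number of irreducible complex representations of a finite group equals its number of conjugacy classes. Z/9Z x Z/9Z is abelian of order 81, so every element is its own conjugacy class: 81 classes, so Z/9Z x Z/9Z (order 81) has exactly 81 irreducible complex representations.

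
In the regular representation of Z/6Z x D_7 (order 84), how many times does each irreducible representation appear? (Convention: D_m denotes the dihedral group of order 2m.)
Each irreducible V_i of dimension d_i appears with multiplicity d_i, i.e. rho_reg = (direct sum over all irreducibles V_i) d_i V_i. The irreducible dimensions for Z/6Z x D_7 are 1, 1, 1, 1, 1, 1, 1, 1, 1, 1, 1, 1, 2, 2, 2, 2, 2, 2, 2, 2, 2, 2, 2, 2, 2, 2, 2, 2, 2, 2: 12 irreducibles of dimension 1, each with multiplicity 1; 18 irreducibles of dimension 2, each with multiplicity 2. Total dimension 12*1*1 + 18*2*2 = 84 = |G|.

Argument: General theorem: in the regular representation of a finite group G, each irreducible appears with multiplicity equal to its dimension. Check: dim(rho_reg) = sum d_i^2 = 1 + 1 + 1 + 1 + 1 + 1 + 1 + 1 + 1 + 1 + 1 + 1 + 4 + 4 + 4 + 4 + 4 + 4 + 4 + 4 + 4 + 4 + 4 + 4 + 4 + 4 + 4 + 4 + 4 + 4 = 84 = |G|.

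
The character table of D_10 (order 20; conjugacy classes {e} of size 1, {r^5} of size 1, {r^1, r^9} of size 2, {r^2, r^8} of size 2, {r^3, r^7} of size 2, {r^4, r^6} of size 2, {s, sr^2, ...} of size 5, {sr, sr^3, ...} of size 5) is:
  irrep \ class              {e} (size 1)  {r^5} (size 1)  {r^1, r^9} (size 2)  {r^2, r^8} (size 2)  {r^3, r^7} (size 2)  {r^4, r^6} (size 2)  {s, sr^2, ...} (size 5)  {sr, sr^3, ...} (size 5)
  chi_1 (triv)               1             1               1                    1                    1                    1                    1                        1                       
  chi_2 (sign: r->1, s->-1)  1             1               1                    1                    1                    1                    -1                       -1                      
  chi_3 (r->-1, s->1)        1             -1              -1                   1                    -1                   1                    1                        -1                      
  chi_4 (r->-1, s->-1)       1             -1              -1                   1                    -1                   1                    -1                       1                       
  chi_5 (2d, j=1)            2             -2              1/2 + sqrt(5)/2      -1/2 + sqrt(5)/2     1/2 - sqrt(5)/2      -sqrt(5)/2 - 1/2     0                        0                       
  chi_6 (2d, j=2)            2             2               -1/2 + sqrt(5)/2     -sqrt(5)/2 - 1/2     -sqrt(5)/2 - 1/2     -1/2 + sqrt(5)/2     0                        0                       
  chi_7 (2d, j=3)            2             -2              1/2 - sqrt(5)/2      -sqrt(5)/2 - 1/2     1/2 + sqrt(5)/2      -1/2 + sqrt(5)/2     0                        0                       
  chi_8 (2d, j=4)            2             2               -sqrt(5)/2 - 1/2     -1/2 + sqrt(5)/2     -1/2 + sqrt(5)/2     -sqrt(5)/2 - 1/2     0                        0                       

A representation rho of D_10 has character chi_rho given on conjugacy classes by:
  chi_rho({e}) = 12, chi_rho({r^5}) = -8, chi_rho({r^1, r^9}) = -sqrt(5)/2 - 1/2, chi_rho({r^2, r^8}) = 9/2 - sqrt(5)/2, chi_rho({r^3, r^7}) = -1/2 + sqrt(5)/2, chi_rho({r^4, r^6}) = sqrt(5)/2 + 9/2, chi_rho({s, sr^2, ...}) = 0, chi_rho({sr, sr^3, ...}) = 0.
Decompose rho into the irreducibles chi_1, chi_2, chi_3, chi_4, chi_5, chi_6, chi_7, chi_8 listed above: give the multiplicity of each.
Multiplicities: chi_1: 1, chi_2: 1, chi_3: 2, chi_4: 2, chi_5: 1, chi_6: 0, chi_7: 2, chi_8: 0.

Derivation: Use <chi_rho, chi> = (1/|G|) sum_C |C| * chi_rho(C) * conj(chi(C)) with |G| = 20 for each irreducible chi in the table:
  <chi_rho, chi_1> = (1/20)[1*(12)*conj(1) + 1*(-8)*conj(1) + 2*(-sqrt(5)/2 - 1/2)*conj(1) + 2*(9/2 - sqrt(5)/2)*conj(1) + 2*(-1/2 + sqrt(5)/2)*conj(1) + 2*(sqrt(5)/2 + 9/2)*conj(1) + 5*(0)*conj(1) + 5*(0)*conj(1)]
      = (1/20)[(12) + (-8) + (-sqrt(5) - 1) + (9 - sqrt(5)) + (-1 + sqrt(5)) + (sqrt(5) + 9) + (0) + (0)] = 20/20 = 1
  <chi_rho, chi_2> = (1/20)[1*(12)*conj(1) + 1*(-8)*conj(1) + 2*(-sqrt(5)/2 - 1/2)*conj(1) + 2*(9/2 - sqrt(5)/2)*conj(1) + 2*(-1/2 + sqrt(5)/2)*conj(1) + 2*(sqrt(5)/2 + 9/2)*conj(1) + 5*(0)*conj(-1) + 5*(0)*conj(-1)]
      = (1/20)[(12) + (-8) + (-sqrt(5) - 1) + (9 - sqrt(5)) + (-1 + sqrt(5)) + (sqrt(5) + 9) + (0) + (0)] = 20/20 = 1
  <chi_rho, chi_3> = (1/20)[1*(12)*conj(1) + 1*(-8)*conj(-1) + 2*(-sqrt(5)/2 - 1/2)*conj(-1) + 2*(9/2 - sqrt(5)/2)*conj(1) + 2*(-1/2 + sqrt(5)/2)*conj(-1) + 2*(sqrt(5)/2 + 9/2)*conj(1) + 5*(0)*conj(1) + 5*(0)*conj(-1)]
      = (1/20)[(12) + (8) + (1 + sqrt(5)) + (9 - sqrt(5)) + (1 - sqrt(5)) + (sqrt(5) + 9) + (0) + (0)] = 40/20 = 2
  <chi_rho, chi_4> = (1/20)[1*(12)*conj(1) + 1*(-8)*conj(-1) + 2*(-sqrt(5)/2 - 1/2)*conj(-1) + 2*(9/2 - sqrt(5)/2)*conj(1) + 2*(-1/2 + sqrt(5)/2)*conj(-1) + 2*(sqrt(5)/2 + 9/2)*conj(1) + 5*(0)*conj(-1) + 5*(0)*conj(1)]
      = (1/20)[(12) + (8) + (1 + sqrt(5)) + (9 - sqrt(5)) + (1 - sqrt(5)) + (sqrt(5) + 9) + (0) + (0)] = 40/20 = 2
  <chi_rho, chi_5> = (1/20)[1*(12)*conj(2) + 1*(-8)*conj(-2) + 2*(-sqrt(5)/2 - 1/2)*conj(1/2 + sqrt(5)/2) + 2*(9/2 - sqrt(5)/2)*conj(-1/2 + sqrt(5)/2) + 2*(-1/2 + sqrt(5)/2)*conj(1/2 - sqrt(5)/2) + 2*(sqrt(5)/2 + 9/2)*conj(-sqrt(5)/2 - 1/2) + 5*(0)*conj(0) + 5*(0)*conj(0)]
      = (1/20)[(24) + (16) + (-3 - sqrt(5)) + (-7 + 5*sqrt(5)) + (-3 + sqrt(5)) + (-5*sqrt(5) - 7) + (0) + (0)] = 20/20 = 1
  <chi_rho, chi_6> = (1/20)[1*(12)*conj(2) + 1*(-8)*conj(2) + 2*(-sqrt(5)/2 - 1/2)*conj(-1/2 + sqrt(5)/2) + 2*(9/2 - sqrt(5)/2)*conj(-sqrt(5)/2 - 1/2) + 2*(-1/2 + sqrt(5)/2)*conj(-sqrt(5)/2 - 1/2) + 2*(sqrt(5)/2 + 9/2)*conj(-1/2 + sqrt(5)/2) + 5*(0)*conj(0) + 5*(0)*conj(0)]
      = (1/20)[(24) + (-16) + (-2) + (-4*sqrt(5) - 2) + (-2) + (-2 + 4*sqrt(5)) + (0) + (0)] = 0/20 = 0
  <chi_rho, chi_7> = (1/20)[1*(12)*conj(2) + 1*(-8)*conj(-2) + 2*(-sqrt(5)/2 - 1/2)*conj(1/2 - sqrt(5)/2) + 2*(9/2 - sqrt(5)/2)*conj(-sqrt(5)/2 - 1/2) + 2*(-1/2 + sqrt(5)/2)*conj(1/2 + sqrt(5)/2) + 2*(sqrt(5)/2 + 9/2)*conj(-1/2 + sqrt(5)/2) + 5*(0)*conj(0) + 5*(0)*conj(0)]
      = (1/20)[(24) + (16) + (2) + (-4*sqrt(5) - 2) + (2) + (-2 + 4*sqrt(5)) + (0) + (0)] = 40/20 = 2
  <chi_rho, chi_8> = (1/20)[1*(12)*conj(2) + 1*(-8)*conj(2) + 2*(-sqrt(5)/2 - 1/2)*conj(-sqrt(5)/2 - 1/2) + 2*(9/2 - sqrt(5)/2)*conj(-1/2 + sqrt(5)/2) + 2*(-1/2 + sqrt(5)/2)*conj(-1/2 + sqrt(5)/2) + 2*(sqrt(5)/2 + 9/2)*conj(-sqrt(5)/2 - 1/2) + 5*(0)*conj(0) + 5*(0)*conj(0)]
      = (1/20)[(24) + (-16) + (sqrt(5) + 3) + (-7 + 5*sqrt(5)) + (3 - sqrt(5)) + (-5*sqrt(5) - 7) + (0) + (0)] = 0/20 = 0
Dimension check: dim(rho) = sum (mult * dim) = 1*1 + 1*1 + 2*1 + 2*1 + 1*2 + 0*2 + 2*2 + 0*2 = 12 = chi_rho(e) = 12.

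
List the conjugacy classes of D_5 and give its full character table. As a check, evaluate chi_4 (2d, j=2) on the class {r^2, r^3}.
Conjugacy classes: {e} of size 1, {r^1, r^4} of size 2, {r^2, r^3} of size 2, {s, sr, ..., sr^4} of size 5.
Character table:
  irrep \ class              {e} (size 1)  {r^1, r^4} (size 2)  {r^2, r^3} (size 2)  {s, sr, ..., sr^4} (size 5)
  chi_1 (triv)               1             1                    1                    1                          
  chi_2 (sign: r->1, s->-1)  1             1                    1                    -1                         
  chi_3 (2d, j=1)            2             -1/2 + sqrt(5)/2     -sqrt(5)/2 - 1/2     0                          
  chi_4 (2d, j=2)            2             -sqrt(5)/2 - 1/2     -1/2 + sqrt(5)/2     0                          

Spot check: chi_4 (2d, j=2) on {r^2, r^3} = -1/2 + sqrt(5)/2.

Solution. D_5 has order 2*5 = 10 with 4 conjugacy classes, hence 4 irreducibles. Sum of squared dims 1 + 1 + 4 + 4 = 10 = |G|. Linear characters come from the abelianisation; the 2-dimensional irreps have character r^k -> 2*cos(2*pi*j*k/5), reflections -> 0.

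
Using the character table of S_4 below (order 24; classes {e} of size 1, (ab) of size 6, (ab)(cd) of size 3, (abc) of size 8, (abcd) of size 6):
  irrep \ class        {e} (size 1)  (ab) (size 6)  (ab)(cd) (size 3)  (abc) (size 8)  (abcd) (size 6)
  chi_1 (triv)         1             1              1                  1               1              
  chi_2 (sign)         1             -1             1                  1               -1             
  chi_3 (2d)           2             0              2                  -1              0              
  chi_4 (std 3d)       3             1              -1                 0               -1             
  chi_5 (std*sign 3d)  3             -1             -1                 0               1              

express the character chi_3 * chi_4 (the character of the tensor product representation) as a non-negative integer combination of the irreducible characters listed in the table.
chi_3 tensor chi_4 = chi_4 + chi_5 (all other irreducibles have multiplicity 0).

Explanation: The character of a tensor product is the pointwise product (chi_3 * chi_4)(C) = chi_3(C) * chi_4(C):
  {e}: (2)*(3), (ab): (0)*(1), (ab)(cd): (2)*(-1), (abc): (-1)*(0), (abcd): (0)*(-1)
so (chi_3 * chi_4) takes values
  {e} -> 6, (ab) -> 0, (ab)(cd) -> -2, (abc) -> 0, (abcd) -> 0.
Now take the inner product of this character with each irreducible chi from the table, <chi_3*chi_4, chi> = (1/24) sum_C |C| (chi_3*chi_4)(C) conj(chi(C)):
  <chi_3*chi_4, chi_1> = (1/24)[1*(6)*conj(1) + 6*(0)*conj(1) + 3*(-2)*conj(1) + 8*(0)*conj(1) + 6*(0)*conj(1)]
      = (1/24)[(6) + (0) + (-6) + (0) + (0)] = 0/24 = 0
  <chi_3*chi_4, chi_2> = (1/24)[1*(6)*conj(1) + 6*(0)*conj(-1) + 3*(-2)*conj(1) + 8*(0)*conj(1) + 6*(0)*conj(-1)]
      = (1/24)[(6) + (0) + (-6) + (0) + (0)] = 0/24 = 0
  <chi_3*chi_4, chi_3> = (1/24)[1*(6)*conj(2) + 6*(0)*conj(0) + 3*(-2)*conj(2) + 8*(0)*conj(-1) + 6*(0)*conj(0)]
      = (1/24)[(12) + (0) + (-12) + (0) + (0)] = 0/24 = 0
  <chi_3*chi_4, chi_4> = (1/24)[1*(6)*conj(3) + 6*(0)*conj(1) + 3*(-2)*conj(-1) + 8*(0)*conj(0) + 6*(0)*conj(-1)]
      = (1/24)[(18) + (0) + (6) + (0) + (0)] = 24/24 = 1
  <chi_3*chi_4, chi_5> = (1/24)[1*(6)*conj(3) + 6*(0)*conj(-1) + 3*(-2)*conj(-1) + 8*(0)*conj(0) + 6*(0)*conj(1)]
      = (1/24)[(18) + (0) + (6) + (0) + (0)] = 24/24 = 1
Hence the multiplicities are chi_4: 1, chi_5: 1. Dimension check: dim(chi_3)*dim(chi_4) = 2*3 = 6 and sum (mult * dim) = 1*3 + 1*3 = 6.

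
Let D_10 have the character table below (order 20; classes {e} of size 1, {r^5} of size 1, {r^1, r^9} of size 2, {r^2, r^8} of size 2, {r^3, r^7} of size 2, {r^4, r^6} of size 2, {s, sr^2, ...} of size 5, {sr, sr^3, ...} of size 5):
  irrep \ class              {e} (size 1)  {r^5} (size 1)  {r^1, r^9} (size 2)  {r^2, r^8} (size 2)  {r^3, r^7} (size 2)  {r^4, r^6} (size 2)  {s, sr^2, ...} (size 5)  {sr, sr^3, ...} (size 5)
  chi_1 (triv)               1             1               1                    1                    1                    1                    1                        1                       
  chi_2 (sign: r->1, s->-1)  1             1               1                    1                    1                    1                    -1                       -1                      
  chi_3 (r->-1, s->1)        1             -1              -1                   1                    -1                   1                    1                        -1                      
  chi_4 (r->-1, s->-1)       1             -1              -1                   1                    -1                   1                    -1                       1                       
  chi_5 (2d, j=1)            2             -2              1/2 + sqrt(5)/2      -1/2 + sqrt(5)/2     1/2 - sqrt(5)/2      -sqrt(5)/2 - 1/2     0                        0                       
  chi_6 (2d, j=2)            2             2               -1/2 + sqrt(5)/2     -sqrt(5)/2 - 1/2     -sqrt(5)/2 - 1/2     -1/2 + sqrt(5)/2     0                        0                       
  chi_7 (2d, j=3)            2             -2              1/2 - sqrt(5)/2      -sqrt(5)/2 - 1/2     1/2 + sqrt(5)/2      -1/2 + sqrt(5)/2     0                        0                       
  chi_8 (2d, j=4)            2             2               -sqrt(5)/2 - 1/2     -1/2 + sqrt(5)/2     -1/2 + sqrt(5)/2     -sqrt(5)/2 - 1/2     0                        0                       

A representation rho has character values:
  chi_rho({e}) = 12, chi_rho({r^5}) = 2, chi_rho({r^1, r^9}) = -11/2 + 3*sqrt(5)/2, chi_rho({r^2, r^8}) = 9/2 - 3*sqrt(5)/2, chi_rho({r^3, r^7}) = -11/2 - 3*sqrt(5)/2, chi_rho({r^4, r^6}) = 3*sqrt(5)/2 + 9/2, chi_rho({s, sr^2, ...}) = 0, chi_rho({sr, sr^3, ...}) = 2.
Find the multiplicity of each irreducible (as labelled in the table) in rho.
Multiplicities: chi_1: 1, chi_2: 0, chi_3: 2, chi_4: 3, chi_5: 0, chi_6: 3, chi_7: 0, chi_8: 0.

Details: Use <chi_rho, chi> = (1/|G|) sum_C |C| * chi_rho(C) * conj(chi(C)) with |G| = 20 for each irreducible chi in the table:
  <chi_rho, chi_1> = (1/20)[1*(12)*conj(1) + 1*(2)*conj(1) + 2*(-11/2 + 3*sqrt(5)/2)*conj(1) + 2*(9/2 - 3*sqrt(5)/2)*conj(1) + 2*(-11/2 - 3*sqrt(5)/2)*conj(1) + 2*(3*sqrt(5)/2 + 9/2)*conj(1) + 5*(0)*conj(1) + 5*(2)*conj(1)]
      = (1/20)[(12) + (2) + (-11 + 3*sqrt(5)) + (9 - 3*sqrt(5)) + (-11 - 3*sqrt(5)) + (3*sqrt(5) + 9) + (0) + (10)] = 20/20 = 1
  <chi_rho, chi_2> = (1/20)[1*(12)*conj(1) + 1*(2)*conj(1) + 2*(-11/2 + 3*sqrt(5)/2)*conj(1) + 2*(9/2 - 3*sqrt(5)/2)*conj(1) + 2*(-11/2 - 3*sqrt(5)/2)*conj(1) + 2*(3*sqrt(5)/2 + 9/2)*conj(1) + 5*(0)*conj(-1) + 5*(2)*conj(-1)]
      = (1/20)[(12) + (2) + (-11 + 3*sqrt(5)) + (9 - 3*sqrt(5)) + (-11 - 3*sqrt(5)) + (3*sqrt(5) + 9) + (0) + (-10)] = 0/20 = 0
  <chi_rho, chi_3> = (1/20)[1*(12)*conj(1) + 1*(2)*conj(-1) + 2*(-11/2 + 3*sqrt(5)/2)*conj(-1) + 2*(9/2 - 3*sqrt(5)/2)*conj(1) + 2*(-11/2 - 3*sqrt(5)/2)*conj(-1) + 2*(3*sqrt(5)/2 + 9/2)*conj(1) + 5*(0)*conj(1) + 5*(2)*conj(-1)]
      = (1/20)[(12) + (-2) + (11 - 3*sqrt(5)) + (9 - 3*sqrt(5)) + (3*sqrt(5) + 11) + (3*sqrt(5) + 9) + (0) + (-10)] = 40/20 = 2
  <chi_rho, chi_4> = (1/20)[1*(12)*conj(1) + 1*(2)*conj(-1) + 2*(-11/2 + 3*sqrt(5)/2)*conj(-1) + 2*(9/2 - 3*sqrt(5)/2)*conj(1) + 2*(-11/2 - 3*sqrt(5)/2)*conj(-1) + 2*(3*sqrt(5)/2 + 9/2)*conj(1) + 5*(0)*conj(-1) + 5*(2)*conj(1)]
      = (1/20)[(12) + (-2) + (11 - 3*sqrt(5)) + (9 - 3*sqrt(5)) + (3*sqrt(5) + 11) + (3*sqrt(5) + 9) + (0) + (10)] = 60/20 = 3
  <chi_rho, chi_5> = (1/20)[1*(12)*conj(2) + 1*(2)*conj(-2) + 2*(-11/2 + 3*sqrt(5)/2)*conj(1/2 + sqrt(5)/2) + 2*(9/2 - 3*sqrt(5)/2)*conj(-1/2 + sqrt(5)/2) + 2*(-11/2 - 3*sqrt(5)/2)*conj(1/2 - sqrt(5)/2) + 2*(3*sqrt(5)/2 + 9/2)*conj(-sqrt(5)/2 - 1/2) + 5*(0)*conj(0) + 5*(2)*conj(0)]
      = (1/20)[(24) + (-4) + (2 - 4*sqrt(5)) + (-12 + 6*sqrt(5)) + (2 + 4*sqrt(5)) + (-6*sqrt(5) - 12) + (0) + (0)] = 0/20 = 0
  <chi_rho, chi_6> = (1/20)[1*(12)*conj(2) + 1*(2)*conj(2) + 2*(-11/2 + 3*sqrt(5)/2)*conj(-1/2 + sqrt(5)/2) + 2*(9/2 - 3*sqrt(5)/2)*conj(-sqrt(5)/2 - 1/2) + 2*(-11/2 - 3*sqrt(5)/2)*conj(-sqrt(5)/2 - 1/2) + 2*(3*sqrt(5)/2 + 9/2)*conj(-1/2 + sqrt(5)/2) + 5*(0)*conj(0) + 5*(2)*conj(0)]
      = (1/20)[(24) + (4) + (13 - 7*sqrt(5)) + (3 - 3*sqrt(5)) + (13 + 7*sqrt(5)) + (3 + 3*sqrt(5)) + (0) + (0)] = 60/20 = 3
  <chi_rho, chi_7> = (1/20)[1*(12)*conj(2) + 1*(2)*conj(-2) + 2*(-11/2 + 3*sqrt(5)/2)*conj(1/2 - sqrt(5)/2) + 2*(9/2 - 3*sqrt(5)/2)*conj(-sqrt(5)/2 - 1/2) + 2*(-11/2 - 3*sqrt(5)/2)*conj(1/2 + sqrt(5)/2) + 2*(3*sqrt(5)/2 + 9/2)*conj(-1/2 + sqrt(5)/2) + 5*(0)*conj(0) + 5*(2)*conj(0)]
      = (1/20)[(24) + (-4) + (-13 + 7*sqrt(5)) + (3 - 3*sqrt(5)) + (-7*sqrt(5) - 13) + (3 + 3*sqrt(5)) + (0) + (0)] = 0/20 = 0
  <chi_rho, chi_8> = (1/20)[1*(12)*conj(2) + 1*(2)*conj(2) + 2*(-11/2 + 3*sqrt(5)/2)*conj(-sqrt(5)/2 - 1/2) + 2*(9/2 - 3*sqrt(5)/2)*conj(-1/2 + sqrt(5)/2) + 2*(-11/2 - 3*sqrt(5)/2)*conj(-1/2 + sqrt(5)/2) + 2*(3*sqrt(5)/2 + 9/2)*conj(-sqrt(5)/2 - 1/2) + 5*(0)*conj(0) + 5*(2)*conj(0)]
      = (1/20)[(24) + (4) + (-2 + 4*sqrt(5)) + (-12 + 6*sqrt(5)) + (-4*sqrt(5) - 2) + (-6*sqrt(5) - 12) + (0) + (0)] = 0/20 = 0
Dimension check: dim(rho) = sum (mult * dim) = 1*1 + 0*1 + 2*1 + 3*1 + 0*2 + 3*2 + 0*2 + 0*2 = 12 = chi_rho(e) = 12.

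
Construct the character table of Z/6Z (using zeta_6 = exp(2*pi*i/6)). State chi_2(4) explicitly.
Character table of Z/6Z (irreps indexed chi_0,...,chi_5 with chi_k(m) = zeta_6^(k*m), zeta_6 = exp(2*pi*i/6)):
  irrep \ class  {0} (size 1)  {1} (size 1)    {2} (size 1)    {3} (size 1)  {4} (size 1)    {5} (size 1)  
  chi_0          1             1               1               1             1               1             
  chi_1          1             exp(I*pi/3)     exp(2*I*pi/3)   -1            exp(-2*I*pi/3)  exp(-I*pi/3)  
  chi_2          1             exp(2*I*pi/3)   exp(-2*I*pi/3)  1             exp(2*I*pi/3)   exp(-2*I*pi/3)
  chi_3          1             -1              1               -1            1               -1            
  chi_4          1             exp(-2*I*pi/3)  exp(2*I*pi/3)   1             exp(-2*I*pi/3)  exp(2*I*pi/3) 
  chi_5          1             exp(-I*pi/3)    exp(-2*I*pi/3)  -1            exp(2*I*pi/3)   exp(I*pi/3)   

Spot check: chi_2(4) = zeta_6^(2*4) = zeta_6^8 = exp(2*I*pi/3).

Proof sketch: Z/6Z is abelian, so all 6 irreducible complex representations are 1-dimensional. They are given by chi_k(m) = zeta_6^(k*m) for k = 0,...,5. Row orthogonality: sum_m chi_k(m) conj(chi_l(m)) = 6 * [k = l].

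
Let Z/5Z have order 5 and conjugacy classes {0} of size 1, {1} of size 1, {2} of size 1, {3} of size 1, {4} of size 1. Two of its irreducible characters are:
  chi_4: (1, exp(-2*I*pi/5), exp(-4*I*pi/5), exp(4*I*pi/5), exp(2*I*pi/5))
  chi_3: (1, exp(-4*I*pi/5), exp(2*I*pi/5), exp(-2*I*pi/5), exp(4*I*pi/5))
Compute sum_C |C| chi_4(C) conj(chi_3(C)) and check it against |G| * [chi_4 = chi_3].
Sum = 0; so <chi_4, chi_3> = 0 (distinct irreducibles are orthogonal).

Justification: Compute term by term over conjugacy classes (|C| * chi_4(C) * conj(chi_3(C))):
  1*(1)*conj(1) + 1*(exp(-2*I*pi/5))*conj(exp(-4*I*pi/5)) + 1*(exp(-4*I*pi/5))*conj(exp(2*I*pi/5)) + 1*(exp(4*I*pi/5))*conj(exp(-2*I*pi/5)) + 1*(exp(2*I*pi/5))*conj(exp(4*I*pi/5))
  = (1) + (exp(2*I*pi/5)) + (exp(4*I*pi/5)) + (exp(-4*I*pi/5)) + (exp(-2*I*pi/5))
  = 0.
(Exp terms are combined using exp(i*s)*conj(exp(i*t)) = exp(i*(s-t)), and sums of them are collapsed using the identity that for every m > 1 the m distinct m-th roots of unity sum to 0, e.g. 1 + exp(2*I*pi/3) + exp(-2*I*pi/3) = 0.)
Dividing by |G| = 5 gives 0/5 = 0, matching the row-orthogonality relation <chi_4, chi_3> = [chi_4 = chi_3].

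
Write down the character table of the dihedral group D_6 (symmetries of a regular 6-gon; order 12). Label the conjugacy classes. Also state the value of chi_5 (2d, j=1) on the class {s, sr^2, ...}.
Conjugacy classes: {e} of size 1, {r^3} of size 1, {r^1, r^5} of size 2, {r^2, r^4} of size 2, {s, sr^2, ...} of size 3, {sr, sr^3, ...} of size 3.
Character table:
  irrep \ class              {e} (size 1)  {r^3} (size 1)  {r^1, r^5} (size 2)  {r^2, r^4} (size 2)  {s, sr^2, ...} (size 3)  {sr, sr^3, ...} (size 3)
  chi_1 (triv)               1             1               1                    1                    1                        1                       
  chi_2 (sign: r->1, s->-1)  1             1               1                    1                    -1                       -1                      
  chi_3 (r->-1, s->1)        1             -1              -1                   1                    1                        -1                      
  chi_4 (r->-1, s->-1)       1             -1              -1                   1                    -1                       1                       
  chi_5 (2d, j=1)            2             -2              1                    -1                   0                        0                       
  chi_6 (2d, j=2)            2             2               -1                   -1                   0                        0                       

Spot check: chi_5 (2d, j=1) on {s, sr^2, ...} = 0.

Argument: D_6 has order 2*6 = 12 with 6 conjugacy classes, hence 6 irreducibles. Sum of squared dims 1 + 1 + 1 + 1 + 4 + 4 = 12 = |G|. Linear characters come from the abelianisation; the 2-dimensional irreps have character r^k -> 2*cos(2*pi*j*k/6), reflections -> 0.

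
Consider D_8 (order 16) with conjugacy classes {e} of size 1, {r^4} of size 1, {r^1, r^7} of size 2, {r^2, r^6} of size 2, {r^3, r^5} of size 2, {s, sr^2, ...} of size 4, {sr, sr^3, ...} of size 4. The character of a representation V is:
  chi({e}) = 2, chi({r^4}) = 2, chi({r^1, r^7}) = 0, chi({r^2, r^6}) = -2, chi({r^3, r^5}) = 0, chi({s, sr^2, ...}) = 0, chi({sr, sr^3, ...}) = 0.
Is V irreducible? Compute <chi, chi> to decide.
Irreducible: <chi, chi> = 1.

Proof sketch: <chi, chi> = (1/|G|) sum_C |C| * |chi(C)|^2 = (1/16)[1*|2|^2 + 1*|2|^2 + 2*|0|^2 + 2*|-2|^2 + 2*|0|^2 + 4*|0|^2 + 4*|0|^2]
  = (1/16)[(4) + (4) + (0) + (8) + (0) + (0) + (0)] = 16/16 = 1.
A character is irreducible iff <chi, chi> = 1, so this representation is irreducible.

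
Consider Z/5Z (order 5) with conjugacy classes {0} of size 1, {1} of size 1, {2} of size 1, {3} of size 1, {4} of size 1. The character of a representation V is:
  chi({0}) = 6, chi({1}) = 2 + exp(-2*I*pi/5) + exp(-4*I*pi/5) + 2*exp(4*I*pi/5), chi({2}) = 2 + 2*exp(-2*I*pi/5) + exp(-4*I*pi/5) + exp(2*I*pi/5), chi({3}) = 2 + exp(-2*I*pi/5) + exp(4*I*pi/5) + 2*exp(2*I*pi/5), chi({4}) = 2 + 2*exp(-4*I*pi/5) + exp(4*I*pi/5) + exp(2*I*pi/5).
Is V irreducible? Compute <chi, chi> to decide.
Not irreducible (reducible): <chi, chi> = 10 > 1.

Explanation: <chi, chi> = (1/|G|) sum_C |C| * |chi(C)|^2 = (1/5)[1*|6|^2 + 1*|2 + exp(-2*I*pi/5) + exp(-4*I*pi/5) + 2*exp(4*I*pi/5)|^2 + 1*|2 + 2*exp(-2*I*pi/5) + exp(-4*I*pi/5) + exp(2*I*pi/5)|^2 + 1*|2 + exp(-2*I*pi/5) + exp(4*I*pi/5) + 2*exp(2*I*pi/5)|^2 + 1*|2 + 2*exp(-4*I*pi/5) + exp(4*I*pi/5) + exp(2*I*pi/5)|^2]
  = (1/5)[(36) + (10 + 5*exp(-2*I*pi/5) + 8*exp(-4*I*pi/5) + 8*exp(4*I*pi/5) + 5*exp(2*I*pi/5)) + (10 + 8*exp(-2*I*pi/5) + 5*exp(-4*I*pi/5) + 5*exp(4*I*pi/5) + 8*exp(2*I*pi/5)) + (10 + 8*exp(-2*I*pi/5) + 5*exp(-4*I*pi/5) + 5*exp(4*I*pi/5) + 8*exp(2*I*pi/5)) + (10 + 5*exp(-2*I*pi/5) + 8*exp(-4*I*pi/5) + 8*exp(4*I*pi/5) + 5*exp(2*I*pi/5))] = 50/5 = 10.
(Exp terms are combined using exp(i*s)*conj(exp(i*t)) = exp(i*(s-t)), and sums of them are collapsed using the identity that for every m > 1 the m distinct m-th roots of unity sum to 0, e.g. 1 + exp(2*I*pi/3) + exp(-2*I*pi/3) = 0.)
A character is irreducible iff <chi, chi> = 1, so this representation is reducible.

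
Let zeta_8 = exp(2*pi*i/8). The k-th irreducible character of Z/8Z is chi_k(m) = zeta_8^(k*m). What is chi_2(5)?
chi_2(5) = zeta_8^10 = I

Proof sketch: chi_2(5) = zeta_8^(2*5) = zeta_8^10. Since zeta_8^8 = 1, this equals zeta_8^2 = exp(2*pi*i*2/8) = I.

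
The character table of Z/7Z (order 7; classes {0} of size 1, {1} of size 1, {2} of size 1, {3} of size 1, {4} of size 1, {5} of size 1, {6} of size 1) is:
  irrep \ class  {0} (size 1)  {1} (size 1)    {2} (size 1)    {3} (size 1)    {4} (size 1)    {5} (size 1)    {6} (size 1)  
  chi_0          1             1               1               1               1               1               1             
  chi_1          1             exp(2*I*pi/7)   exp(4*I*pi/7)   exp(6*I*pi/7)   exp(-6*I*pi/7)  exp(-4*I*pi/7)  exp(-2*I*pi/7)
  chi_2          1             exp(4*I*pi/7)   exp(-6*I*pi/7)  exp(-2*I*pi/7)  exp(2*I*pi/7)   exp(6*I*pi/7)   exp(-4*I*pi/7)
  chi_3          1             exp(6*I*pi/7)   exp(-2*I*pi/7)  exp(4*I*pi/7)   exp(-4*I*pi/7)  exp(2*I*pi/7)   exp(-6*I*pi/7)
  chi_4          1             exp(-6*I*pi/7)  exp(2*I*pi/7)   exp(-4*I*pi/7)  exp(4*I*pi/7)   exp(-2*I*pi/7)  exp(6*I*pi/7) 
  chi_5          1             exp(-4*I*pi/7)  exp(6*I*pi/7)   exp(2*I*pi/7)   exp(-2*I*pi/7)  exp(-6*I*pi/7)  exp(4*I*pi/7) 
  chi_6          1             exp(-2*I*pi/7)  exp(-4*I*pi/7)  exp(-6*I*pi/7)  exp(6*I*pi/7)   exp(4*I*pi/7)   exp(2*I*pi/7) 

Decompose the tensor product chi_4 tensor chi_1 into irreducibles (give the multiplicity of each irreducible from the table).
chi_4 tensor chi_1 = chi_5 (all other irreducibles have multiplicity 0).

Explanation: The character of a tensor product is the pointwise product (chi_4 * chi_1)(C) = chi_4(C) * chi_1(C):
  {0}: (1)*(1), {1}: (exp(-6*I*pi/7))*(exp(2*I*pi/7)), {2}: (exp(2*I*pi/7))*(exp(4*I*pi/7)), {3}: (exp(-4*I*pi/7))*(exp(6*I*pi/7)), {4}: (exp(4*I*pi/7))*(exp(-6*I*pi/7)), {5}: (exp(-2*I*pi/7))*(exp(-4*I*pi/7)), {6}: (exp(6*I*pi/7))*(exp(-2*I*pi/7))
so (chi_4 * chi_1) takes values
  {0} -> 1, {1} -> exp(-4*I*pi/7), {2} -> exp(6*I*pi/7), {3} -> exp(2*I*pi/7), {4} -> exp(-2*I*pi/7), {5} -> exp(-6*I*pi/7), {6} -> exp(4*I*pi/7).
Now take the inner product of this character with each irreducible chi from the table, <chi_4*chi_1, chi> = (1/7) sum_C |C| (chi_4*chi_1)(C) conj(chi(C)):
  <chi_4*chi_1, chi_0> = (1/7)[1*(1)*conj(1) + 1*(exp(-4*I*pi/7))*conj(1) + 1*(exp(6*I*pi/7))*conj(1) + 1*(exp(2*I*pi/7))*conj(1) + 1*(exp(-2*I*pi/7))*conj(1) + 1*(exp(-6*I*pi/7))*conj(1) + 1*(exp(4*I*pi/7))*conj(1)]
      = (1/7)[(1) + (exp(-4*I*pi/7)) + (exp(6*I*pi/7)) + (exp(2*I*pi/7)) + (exp(-2*I*pi/7)) + (exp(-6*I*pi/7)) + (exp(4*I*pi/7))] = 0/7 = 0
  <chi_4*chi_1, chi_1> = (1/7)[1*(1)*conj(1) + 1*(exp(-4*I*pi/7))*conj(exp(2*I*pi/7)) + 1*(exp(6*I*pi/7))*conj(exp(4*I*pi/7)) + 1*(exp(2*I*pi/7))*conj(exp(6*I*pi/7)) + 1*(exp(-2*I*pi/7))*conj(exp(-6*I*pi/7)) + 1*(exp(-6*I*pi/7))*conj(exp(-4*I*pi/7)) + 1*(exp(4*I*pi/7))*conj(exp(-2*I*pi/7))]
      = (1/7)[(1) + (exp(-6*I*pi/7)) + (exp(2*I*pi/7)) + (exp(-4*I*pi/7)) + (exp(4*I*pi/7)) + (exp(-2*I*pi/7)) + (exp(6*I*pi/7))] = 0/7 = 0
  <chi_4*chi_1, chi_2> = (1/7)[1*(1)*conj(1) + 1*(exp(-4*I*pi/7))*conj(exp(4*I*pi/7)) + 1*(exp(6*I*pi/7))*conj(exp(-6*I*pi/7)) + 1*(exp(2*I*pi/7))*conj(exp(-2*I*pi/7)) + 1*(exp(-2*I*pi/7))*conj(exp(2*I*pi/7)) + 1*(exp(-6*I*pi/7))*conj(exp(6*I*pi/7)) + 1*(exp(4*I*pi/7))*conj(exp(-4*I*pi/7))]
      = (1/7)[(1) + (exp(6*I*pi/7)) + (exp(-2*I*pi/7)) + (exp(4*I*pi/7)) + (exp(-4*I*pi/7)) + (exp(2*I*pi/7)) + (exp(-6*I*pi/7))] = 0/7 = 0
  <chi_4*chi_1, chi_3> = (1/7)[1*(1)*conj(1) + 1*(exp(-4*I*pi/7))*conj(exp(6*I*pi/7)) + 1*(exp(6*I*pi/7))*conj(exp(-2*I*pi/7)) + 1*(exp(2*I*pi/7))*conj(exp(4*I*pi/7)) + 1*(exp(-2*I*pi/7))*conj(exp(-4*I*pi/7)) + 1*(exp(-6*I*pi/7))*conj(exp(2*I*pi/7)) + 1*(exp(4*I*pi/7))*conj(exp(-6*I*pi/7))]
      = (1/7)[(1) + (exp(4*I*pi/7)) + (exp(-6*I*pi/7)) + (exp(-2*I*pi/7)) + (exp(2*I*pi/7)) + (exp(6*I*pi/7)) + (exp(-4*I*pi/7))] = 0/7 = 0
  <chi_4*chi_1, chi_4> = (1/7)[1*(1)*conj(1) + 1*(exp(-4*I*pi/7))*conj(exp(-6*I*pi/7)) + 1*(exp(6*I*pi/7))*conj(exp(2*I*pi/7)) + 1*(exp(2*I*pi/7))*conj(exp(-4*I*pi/7)) + 1*(exp(-2*I*pi/7))*conj(exp(4*I*pi/7)) + 1*(exp(-6*I*pi/7))*conj(exp(-2*I*pi/7)) + 1*(exp(4*I*pi/7))*conj(exp(6*I*pi/7))]
      = (1/7)[(1) + (exp(2*I*pi/7)) + (exp(4*I*pi/7)) + (exp(6*I*pi/7)) + (exp(-6*I*pi/7)) + (exp(-4*I*pi/7)) + (exp(-2*I*pi/7))] = 0/7 = 0
  <chi_4*chi_1, chi_5> = (1/7)[1*(1)*conj(1) + 1*(exp(-4*I*pi/7))*conj(exp(-4*I*pi/7)) + 1*(exp(6*I*pi/7))*conj(exp(6*I*pi/7)) + 1*(exp(2*I*pi/7))*conj(exp(2*I*pi/7)) + 1*(exp(-2*I*pi/7))*conj(exp(-2*I*pi/7)) + 1*(exp(-6*I*pi/7))*conj(exp(-6*I*pi/7)) + 1*(exp(4*I*pi/7))*conj(exp(4*I*pi/7))]
      = (1/7)[(1) + (1) + (1) + (1) + (1) + (1) + (1)] = 7/7 = 1
  <chi_4*chi_1, chi_6> = (1/7)[1*(1)*conj(1) + 1*(exp(-4*I*pi/7))*conj(exp(-2*I*pi/7)) + 1*(exp(6*I*pi/7))*conj(exp(-4*I*pi/7)) + 1*(exp(2*I*pi/7))*conj(exp(-6*I*pi/7)) + 1*(exp(-2*I*pi/7))*conj(exp(6*I*pi/7)) + 1*(exp(-6*I*pi/7))*conj(exp(4*I*pi/7)) + 1*(exp(4*I*pi/7))*conj(exp(2*I*pi/7))]
      = (1/7)[(1) + (exp(-2*I*pi/7)) + (exp(-4*I*pi/7)) + (exp(-6*I*pi/7)) + (exp(6*I*pi/7)) + (exp(4*I*pi/7)) + (exp(2*I*pi/7))] = 0/7 = 0
(Exp terms are combined using exp(i*s)*conj(exp(i*t)) = exp(i*(s-t)), and sums of them are collapsed using the identity that for every m > 1 the m distinct m-th roots of unity sum to 0, e.g. 1 + exp(2*I*pi/3) + exp(-2*I*pi/3) = 0.)
Hence the multiplicities are chi_5: 1. Dimension check: dim(chi_4)*dim(chi_1) = 1*1 = 1 and sum (mult * dim) = 1*1 = 1.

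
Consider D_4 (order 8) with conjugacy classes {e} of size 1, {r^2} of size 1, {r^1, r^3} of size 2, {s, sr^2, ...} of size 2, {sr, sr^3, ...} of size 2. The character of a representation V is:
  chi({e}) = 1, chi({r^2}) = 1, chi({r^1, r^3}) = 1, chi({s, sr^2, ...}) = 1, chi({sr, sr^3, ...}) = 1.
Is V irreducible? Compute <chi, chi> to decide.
Irreducible: <chi, chi> = 1.

Reasoning: <chi, chi> = (1/|G|) sum_C |C| * |chi(C)|^2 = (1/8)[1*|1|^2 + 1*|1|^2 + 2*|1|^2 + 2*|1|^2 + 2*|1|^2]
  = (1/8)[(1) + (1) + (2) + (2) + (2)] = 8/8 = 1.
A character is irreducible iff <chi, chi> = 1, so this representation is irreducible.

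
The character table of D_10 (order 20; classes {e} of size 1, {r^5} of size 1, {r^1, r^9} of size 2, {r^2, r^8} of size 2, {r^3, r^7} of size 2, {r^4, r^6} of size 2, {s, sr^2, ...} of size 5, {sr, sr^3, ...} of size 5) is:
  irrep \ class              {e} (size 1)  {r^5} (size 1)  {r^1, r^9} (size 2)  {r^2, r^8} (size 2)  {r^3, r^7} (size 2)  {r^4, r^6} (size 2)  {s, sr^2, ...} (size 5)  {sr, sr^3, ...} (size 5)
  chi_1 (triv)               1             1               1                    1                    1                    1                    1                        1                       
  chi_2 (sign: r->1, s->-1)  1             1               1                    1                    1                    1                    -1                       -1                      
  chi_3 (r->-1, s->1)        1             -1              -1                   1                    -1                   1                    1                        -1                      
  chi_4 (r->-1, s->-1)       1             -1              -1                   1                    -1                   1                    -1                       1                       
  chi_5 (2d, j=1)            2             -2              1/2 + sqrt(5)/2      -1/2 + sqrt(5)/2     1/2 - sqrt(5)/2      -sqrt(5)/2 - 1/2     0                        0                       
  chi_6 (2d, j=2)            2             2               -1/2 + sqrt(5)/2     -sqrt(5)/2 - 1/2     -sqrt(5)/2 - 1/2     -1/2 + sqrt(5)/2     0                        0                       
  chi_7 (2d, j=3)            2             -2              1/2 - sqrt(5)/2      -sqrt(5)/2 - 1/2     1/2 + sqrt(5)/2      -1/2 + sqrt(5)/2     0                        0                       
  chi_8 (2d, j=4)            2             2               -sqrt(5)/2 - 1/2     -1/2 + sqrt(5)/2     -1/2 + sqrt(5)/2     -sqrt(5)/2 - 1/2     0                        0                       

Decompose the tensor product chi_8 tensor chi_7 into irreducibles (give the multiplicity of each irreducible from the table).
chi_8 tensor chi_7 = chi_5 + chi_7 (all other irreducibles have multiplicity 0).

Justification: The character of a tensor product is the pointwise product (chi_8 * chi_7)(C) = chi_8(C) * chi_7(C):
  {e}: (2)*(2), {r^5}: (2)*(-2), {r^1, r^9}: (-sqrt(5)/2 - 1/2)*(1/2 - sqrt(5)/2), {r^2, r^8}: (-1/2 + sqrt(5)/2)*(-sqrt(5)/2 - 1/2), {r^3, r^7}: (-1/2 + sqrt(5)/2)*(1/2 + sqrt(5)/2), {r^4, r^6}: (-sqrt(5)/2 - 1/2)*(-1/2 + sqrt(5)/2), {s, sr^2, ...}: (0)*(0), {sr, sr^3, ...}: (0)*(0)
so (chi_8 * chi_7) takes values
  {e} -> 4, {r^5} -> -4, {r^1, r^9} -> 1, {r^2, r^8} -> -1, {r^3, r^7} -> 1, {r^4, r^6} -> -1, {s, sr^2, ...} -> 0, {sr, sr^3, ...} -> 0.
Now take the inner product of this character with each irreducible chi from the table, <chi_8*chi_7, chi> = (1/20) sum_C |C| (chi_8*chi_7)(C) conj(chi(C)):
  <chi_8*chi_7, chi_1> = (1/20)[1*(4)*conj(1) + 1*(-4)*conj(1) + 2*(1)*conj(1) + 2*(-1)*conj(1) + 2*(1)*conj(1) + 2*(-1)*conj(1) + 5*(0)*conj(1) + 5*(0)*conj(1)]
      = (1/20)[(4) + (-4) + (2) + (-2) + (2) + (-2) + (0) + (0)] = 0/20 = 0
  <chi_8*chi_7, chi_2> = (1/20)[1*(4)*conj(1) + 1*(-4)*conj(1) + 2*(1)*conj(1) + 2*(-1)*conj(1) + 2*(1)*conj(1) + 2*(-1)*conj(1) + 5*(0)*conj(-1) + 5*(0)*conj(-1)]
      = (1/20)[(4) + (-4) + (2) + (-2) + (2) + (-2) + (0) + (0)] = 0/20 = 0
  <chi_8*chi_7, chi_3> = (1/20)[1*(4)*conj(1) + 1*(-4)*conj(-1) + 2*(1)*conj(-1) + 2*(-1)*conj(1) + 2*(1)*conj(-1) + 2*(-1)*conj(1) + 5*(0)*conj(1) + 5*(0)*conj(-1)]
      = (1/20)[(4) + (4) + (-2) + (-2) + (-2) + (-2) + (0) + (0)] = 0/20 = 0
  <chi_8*chi_7, chi_4> = (1/20)[1*(4)*conj(1) + 1*(-4)*conj(-1) + 2*(1)*conj(-1) + 2*(-1)*conj(1) + 2*(1)*conj(-1) + 2*(-1)*conj(1) + 5*(0)*conj(-1) + 5*(0)*conj(1)]
      = (1/20)[(4) + (4) + (-2) + (-2) + (-2) + (-2) + (0) + (0)] = 0/20 = 0
  <chi_8*chi_7, chi_5> = (1/20)[1*(4)*conj(2) + 1*(-4)*conj(-2) + 2*(1)*conj(1/2 + sqrt(5)/2) + 2*(-1)*conj(-1/2 + sqrt(5)/2) + 2*(1)*conj(1/2 - sqrt(5)/2) + 2*(-1)*conj(-sqrt(5)/2 - 1/2) + 5*(0)*conj(0) + 5*(0)*conj(0)]
      = (1/20)[(8) + (8) + (1 + sqrt(5)) + (1 - sqrt(5)) + (1 - sqrt(5)) + (1 + sqrt(5)) + (0) + (0)] = 20/20 = 1
  <chi_8*chi_7, chi_6> = (1/20)[1*(4)*conj(2) + 1*(-4)*conj(2) + 2*(1)*conj(-1/2 + sqrt(5)/2) + 2*(-1)*conj(-sqrt(5)/2 - 1/2) + 2*(1)*conj(-sqrt(5)/2 - 1/2) + 2*(-1)*conj(-1/2 + sqrt(5)/2) + 5*(0)*conj(0) + 5*(0)*conj(0)]
      = (1/20)[(8) + (-8) + (-1 + sqrt(5)) + (1 + sqrt(5)) + (-sqrt(5) - 1) + (1 - sqrt(5)) + (0) + (0)] = 0/20 = 0
  <chi_8*chi_7, chi_7> = (1/20)[1*(4)*conj(2) + 1*(-4)*conj(-2) + 2*(1)*conj(1/2 - sqrt(5)/2) + 2*(-1)*conj(-sqrt(5)/2 - 1/2) + 2*(1)*conj(1/2 + sqrt(5)/2) + 2*(-1)*conj(-1/2 + sqrt(5)/2) + 5*(0)*conj(0) + 5*(0)*conj(0)]
      = (1/20)[(8) + (8) + (1 - sqrt(5)) + (1 + sqrt(5)) + (1 + sqrt(5)) + (1 - sqrt(5)) + (0) + (0)] = 20/20 = 1
  <chi_8*chi_7, chi_8> = (1/20)[1*(4)*conj(2) + 1*(-4)*conj(2) + 2*(1)*conj(-sqrt(5)/2 - 1/2) + 2*(-1)*conj(-1/2 + sqrt(5)/2) + 2*(1)*conj(-1/2 + sqrt(5)/2) + 2*(-1)*conj(-sqrt(5)/2 - 1/2) + 5*(0)*conj(0) + 5*(0)*conj(0)]
      = (1/20)[(8) + (-8) + (-sqrt(5) - 1) + (1 - sqrt(5)) + (-1 + sqrt(5)) + (1 + sqrt(5)) + (0) + (0)] = 0/20 = 0
Hence the multiplicities are chi_5: 1, chi_7: 1. Dimension check: dim(chi_8)*dim(chi_7) = 2*2 = 4 and sum (mult * dim) = 1*2 + 1*2 = 4.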